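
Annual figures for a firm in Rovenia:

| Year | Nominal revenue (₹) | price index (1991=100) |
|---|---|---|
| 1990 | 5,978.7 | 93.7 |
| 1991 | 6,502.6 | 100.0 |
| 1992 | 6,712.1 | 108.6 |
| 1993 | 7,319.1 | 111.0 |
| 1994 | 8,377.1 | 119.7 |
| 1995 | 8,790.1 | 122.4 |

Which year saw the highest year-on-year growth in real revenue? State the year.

1991: real = 6502.6/1.000 = 6502.60; growth vs 1990 (6380.68) = 1.91%.
1992: real = 6712.1/1.086 = 6180.57; growth vs 1991 (6502.60) = -4.95%.
1993: real = 7319.1/1.110 = 6593.78; growth vs 1992 (6180.57) = 6.69%.
1994: real = 8377.1/1.197 = 6998.41; growth vs 1993 (6593.78) = 6.14%.
1995: real = 8790.1/1.224 = 7181.45; growth vs 1994 (6998.41) = 2.62%.

1993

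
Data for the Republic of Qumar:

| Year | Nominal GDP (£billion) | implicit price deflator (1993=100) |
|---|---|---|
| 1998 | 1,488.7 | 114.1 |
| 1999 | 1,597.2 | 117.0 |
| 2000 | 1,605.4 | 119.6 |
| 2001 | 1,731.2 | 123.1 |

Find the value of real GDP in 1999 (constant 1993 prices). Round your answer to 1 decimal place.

£1,365.1 billion

Real GDP 1999 = 1597.2 / 1.170 = 1365.13.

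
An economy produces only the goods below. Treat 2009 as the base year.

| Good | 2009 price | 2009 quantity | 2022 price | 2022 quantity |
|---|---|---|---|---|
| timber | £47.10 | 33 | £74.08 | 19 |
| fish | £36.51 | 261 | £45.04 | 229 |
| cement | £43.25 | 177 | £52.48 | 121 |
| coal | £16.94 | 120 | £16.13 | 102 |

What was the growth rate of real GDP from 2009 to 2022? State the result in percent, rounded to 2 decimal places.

-21.93%

Real GDP 2009 = Nominal GDP 2009 = 47.10·33 + 36.51·261 + 43.25·177 + 16.94·120 = 20771.46.
Real GDP 2022 (at 2009 prices) = 47.10·19 + 36.51·229 + 43.25·121 + 16.94·102 = 16216.82.
Real growth = 16216.82/20771.46 − 1 = -0.2193.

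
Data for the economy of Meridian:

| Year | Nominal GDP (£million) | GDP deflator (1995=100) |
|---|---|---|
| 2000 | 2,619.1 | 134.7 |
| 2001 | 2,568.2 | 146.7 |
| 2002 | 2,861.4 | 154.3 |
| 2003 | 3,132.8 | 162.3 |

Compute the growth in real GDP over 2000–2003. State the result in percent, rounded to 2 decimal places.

Real GDP 2000 = 2619.1/1.347 = 1944.39.
Real GDP 2003 = 3132.8/1.623 = 1930.25.
Change = 1930.25/1944.39 − 1 = -0.0073.

-0.73%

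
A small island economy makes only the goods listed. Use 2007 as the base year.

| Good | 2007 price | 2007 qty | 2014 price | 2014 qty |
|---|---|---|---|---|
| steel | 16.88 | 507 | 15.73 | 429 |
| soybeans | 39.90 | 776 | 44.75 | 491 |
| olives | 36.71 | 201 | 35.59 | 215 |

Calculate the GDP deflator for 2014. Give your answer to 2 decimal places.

Nominal GDP 2014 = 15.73·429 + 44.75·491 + 35.59·215 = 36372.27.
Real GDP 2014 (at 2007 prices) = 16.88·429 + 39.90·491 + 36.71·215 = 34725.07.
Deflator = Nominal/Real × 100 = 36372.27/34725.07 × 100 = 104.744.

104.74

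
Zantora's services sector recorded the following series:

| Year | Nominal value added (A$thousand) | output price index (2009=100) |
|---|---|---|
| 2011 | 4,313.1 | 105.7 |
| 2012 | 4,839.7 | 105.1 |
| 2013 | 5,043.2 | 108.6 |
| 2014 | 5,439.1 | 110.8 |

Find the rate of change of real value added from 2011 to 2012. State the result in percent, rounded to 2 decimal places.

12.85%

Real value added 2011 = 4313.1/1.057 = 4080.51.
Real value added 2012 = 4839.7/1.051 = 4604.85.
Change = 4604.85/4080.51 − 1 = 0.1285.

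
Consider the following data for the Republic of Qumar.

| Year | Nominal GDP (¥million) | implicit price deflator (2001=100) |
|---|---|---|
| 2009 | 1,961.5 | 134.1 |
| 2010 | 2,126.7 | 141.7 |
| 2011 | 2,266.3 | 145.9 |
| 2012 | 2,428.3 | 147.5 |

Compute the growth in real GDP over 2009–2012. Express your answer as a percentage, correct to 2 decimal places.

Real GDP 2009 = 1961.5/1.341 = 1462.71.
Real GDP 2012 = 2428.3/1.475 = 1646.31.
Change = 1646.31/1462.71 − 1 = 0.1255.

12.55%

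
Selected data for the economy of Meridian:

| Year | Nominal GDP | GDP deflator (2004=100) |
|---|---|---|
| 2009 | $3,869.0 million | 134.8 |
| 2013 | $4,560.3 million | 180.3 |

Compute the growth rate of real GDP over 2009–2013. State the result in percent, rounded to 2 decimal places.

Real GDP 2009 = 3869.0 / 1.348 = 2870.18.
Real GDP 2013 = 4560.3 / 1.803 = 2529.28.
Real growth = 2529.28 / 2870.18 − 1 = -0.1188.

-11.88%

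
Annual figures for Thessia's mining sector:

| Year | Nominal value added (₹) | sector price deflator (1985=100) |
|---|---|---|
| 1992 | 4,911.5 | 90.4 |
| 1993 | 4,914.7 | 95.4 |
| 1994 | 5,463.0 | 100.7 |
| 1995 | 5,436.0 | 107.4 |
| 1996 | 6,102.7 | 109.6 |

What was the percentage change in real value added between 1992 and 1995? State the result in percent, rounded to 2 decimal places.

Real value added 1992 = 4911.5/0.904 = 5433.08.
Real value added 1995 = 5436.0/1.074 = 5061.45.
Change = 5061.45/5433.08 − 1 = -0.0684.

-6.84%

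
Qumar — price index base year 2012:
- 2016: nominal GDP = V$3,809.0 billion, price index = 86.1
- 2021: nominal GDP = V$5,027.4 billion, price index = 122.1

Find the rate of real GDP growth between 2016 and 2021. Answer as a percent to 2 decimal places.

Real GDP 2016 = 3809.0 / 0.861 = 4423.93.
Real GDP 2021 = 5027.4 / 1.221 = 4117.44.
Real growth = 4117.44 / 4423.93 − 1 = -0.0693.

-6.93%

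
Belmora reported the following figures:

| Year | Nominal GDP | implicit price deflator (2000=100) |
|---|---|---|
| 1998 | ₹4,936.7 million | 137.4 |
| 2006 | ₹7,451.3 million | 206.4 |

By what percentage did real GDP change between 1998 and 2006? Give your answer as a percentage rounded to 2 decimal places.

0.48%

Deflate each year: 1998 → 4936.7/1.374 = 3592.94; 2006 → 7451.3/2.064 = 3610.13.
So real GDP changed by 3610.13/3592.94 − 1 = 0.0048, i.e. 0.48%.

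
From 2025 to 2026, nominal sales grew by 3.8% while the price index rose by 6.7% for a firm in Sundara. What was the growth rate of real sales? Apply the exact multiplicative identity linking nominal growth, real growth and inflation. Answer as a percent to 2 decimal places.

-2.72%

(1 + g_nom) = (1 + g_real)(1 + π), so g_real = 1.0380 / 1.0670 − 1 = -0.02718.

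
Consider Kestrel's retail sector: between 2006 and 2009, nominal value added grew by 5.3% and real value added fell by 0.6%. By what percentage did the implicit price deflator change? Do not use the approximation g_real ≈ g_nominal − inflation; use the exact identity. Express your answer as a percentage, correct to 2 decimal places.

(1 + g_nom) = (1 + g_real)(1 + π), so π = 1.0530 / 0.9940 − 1 = 0.05936.

5.94%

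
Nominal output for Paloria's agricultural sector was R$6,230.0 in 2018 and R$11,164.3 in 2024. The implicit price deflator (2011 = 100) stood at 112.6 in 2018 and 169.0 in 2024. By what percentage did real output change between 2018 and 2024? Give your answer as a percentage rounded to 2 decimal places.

19.40%

Real output 2018 = 6230.0 / 1.126 = 5532.86.
Real output 2024 = 11164.3 / 1.690 = 6606.09.
Real growth = 6606.09 / 5532.86 − 1 = 0.1940.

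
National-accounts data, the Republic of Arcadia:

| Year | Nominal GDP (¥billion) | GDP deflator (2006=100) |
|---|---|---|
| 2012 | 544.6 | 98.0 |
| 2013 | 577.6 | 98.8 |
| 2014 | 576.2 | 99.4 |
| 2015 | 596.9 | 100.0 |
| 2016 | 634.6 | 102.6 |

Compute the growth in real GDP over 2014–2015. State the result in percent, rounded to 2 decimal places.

2.97%

Real GDP 2014 = 576.2/0.994 = 579.68.
Real GDP 2015 = 596.9/1.000 = 596.90.
Change = 596.90/579.68 − 1 = 0.0297.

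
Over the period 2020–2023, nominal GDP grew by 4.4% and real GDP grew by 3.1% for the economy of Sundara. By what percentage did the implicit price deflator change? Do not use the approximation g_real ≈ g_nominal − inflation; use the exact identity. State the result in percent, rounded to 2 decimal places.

(1 + g_nom) = (1 + g_real)(1 + π), so π = 1.0440 / 1.0310 − 1 = 0.01261.

1.26%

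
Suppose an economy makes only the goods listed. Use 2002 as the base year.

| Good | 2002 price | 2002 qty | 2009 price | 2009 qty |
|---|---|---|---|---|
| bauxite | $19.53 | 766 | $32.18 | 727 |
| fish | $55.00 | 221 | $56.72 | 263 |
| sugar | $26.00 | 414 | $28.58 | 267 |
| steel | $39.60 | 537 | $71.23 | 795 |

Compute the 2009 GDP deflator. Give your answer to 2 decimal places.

Nominal GDP 2009 = 32.18·727 + 56.72·263 + 28.58·267 + 71.23·795 = 102570.93.
Real GDP 2009 (at 2002 prices) = 19.53·727 + 55.00·263 + 26.00·267 + 39.60·795 = 67087.31.
Deflator = Nominal/Real × 100 = 102570.93/67087.31 × 100 = 152.892.

152.89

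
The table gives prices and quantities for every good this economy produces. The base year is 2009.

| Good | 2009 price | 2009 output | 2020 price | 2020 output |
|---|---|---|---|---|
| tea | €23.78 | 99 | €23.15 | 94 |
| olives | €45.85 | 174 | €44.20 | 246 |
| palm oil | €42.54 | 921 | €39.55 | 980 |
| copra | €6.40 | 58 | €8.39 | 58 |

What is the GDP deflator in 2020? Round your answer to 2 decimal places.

Nominal GDP 2020 = 23.15·94 + 44.20·246 + 39.55·980 + 8.39·58 = 52294.92.
Real GDP 2020 (at 2009 prices) = 23.78·94 + 45.85·246 + 42.54·980 + 6.40·58 = 55574.82.
Deflator = Nominal/Real × 100 = 52294.92/55574.82 × 100 = 94.098.

94.10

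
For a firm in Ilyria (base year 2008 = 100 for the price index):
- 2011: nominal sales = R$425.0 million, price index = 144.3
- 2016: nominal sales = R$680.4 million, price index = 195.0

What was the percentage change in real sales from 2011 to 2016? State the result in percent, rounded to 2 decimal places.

18.47%

Deflate each year: 2011 → 425.0/1.443 = 294.53; 2016 → 680.4/1.950 = 348.92.
So real sales changed by 348.92/294.53 − 1 = 0.1847, i.e. 18.47%.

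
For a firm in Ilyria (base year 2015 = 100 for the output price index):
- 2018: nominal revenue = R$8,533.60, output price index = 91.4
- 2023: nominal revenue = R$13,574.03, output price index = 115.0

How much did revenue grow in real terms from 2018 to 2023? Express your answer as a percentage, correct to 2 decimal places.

26.42%

Deflate each year: 2018 → 8533.60/0.914 = 9336.54; 2023 → 13574.03/1.150 = 11803.50.
So real revenue changed by 11803.50/9336.54 − 1 = 0.2642, i.e. 26.42%.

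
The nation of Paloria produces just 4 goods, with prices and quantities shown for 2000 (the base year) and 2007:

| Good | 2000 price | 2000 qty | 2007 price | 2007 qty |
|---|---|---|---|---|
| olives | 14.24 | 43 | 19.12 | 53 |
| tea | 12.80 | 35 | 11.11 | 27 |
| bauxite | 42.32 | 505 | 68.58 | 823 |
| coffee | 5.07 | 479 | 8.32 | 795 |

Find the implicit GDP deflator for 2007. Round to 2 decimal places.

Nominal GDP 2007 = 19.12·53 + 11.11·27 + 68.58·823 + 8.32·795 = 64369.07.
Real GDP 2007 (at 2000 prices) = 14.24·53 + 12.80·27 + 42.32·823 + 5.07·795 = 39960.33.
Deflator = Nominal/Real × 100 = 64369.07/39960.33 × 100 = 161.082.

161.08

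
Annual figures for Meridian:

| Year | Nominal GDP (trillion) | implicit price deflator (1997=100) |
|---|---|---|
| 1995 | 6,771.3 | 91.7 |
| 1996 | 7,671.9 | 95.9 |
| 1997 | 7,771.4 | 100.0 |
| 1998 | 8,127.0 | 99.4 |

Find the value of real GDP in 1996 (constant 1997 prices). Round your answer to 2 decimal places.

7,999.90 trillion

Real GDP 1996 = 7671.9 / 0.959 = 7999.90.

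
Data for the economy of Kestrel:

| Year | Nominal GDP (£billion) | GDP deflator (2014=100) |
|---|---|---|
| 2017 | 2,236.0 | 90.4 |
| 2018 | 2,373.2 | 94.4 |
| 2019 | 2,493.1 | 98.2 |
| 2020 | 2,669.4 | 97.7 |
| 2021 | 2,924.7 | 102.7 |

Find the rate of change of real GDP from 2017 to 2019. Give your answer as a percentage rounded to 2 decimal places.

Real GDP 2017 = 2236.0/0.904 = 2473.45.
Real GDP 2019 = 2493.1/0.982 = 2538.80.
Change = 2538.80/2473.45 − 1 = 0.0264.

2.64%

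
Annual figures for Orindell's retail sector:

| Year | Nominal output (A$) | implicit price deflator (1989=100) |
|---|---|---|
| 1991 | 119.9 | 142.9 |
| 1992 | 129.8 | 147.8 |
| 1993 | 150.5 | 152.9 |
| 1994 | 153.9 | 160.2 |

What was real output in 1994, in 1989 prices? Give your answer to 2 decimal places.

Real output 1994 = 153.9 / 1.602 = 96.07.

A$96.07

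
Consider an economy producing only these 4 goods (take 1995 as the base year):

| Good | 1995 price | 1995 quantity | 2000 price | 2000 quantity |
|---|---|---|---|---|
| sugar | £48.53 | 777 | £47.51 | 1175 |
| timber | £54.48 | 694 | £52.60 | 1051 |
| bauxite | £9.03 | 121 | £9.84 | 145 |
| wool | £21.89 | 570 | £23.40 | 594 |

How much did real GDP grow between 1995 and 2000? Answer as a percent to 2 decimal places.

44.35%

Real GDP 1995 = Nominal GDP 1995 = 48.53·777 + 54.48·694 + 9.03·121 + 21.89·570 = 89086.86.
Real GDP 2000 (at 1995 prices) = 48.53·1175 + 54.48·1051 + 9.03·145 + 21.89·594 = 128593.24.
Real growth = 128593.24/89086.86 − 1 = 0.4435.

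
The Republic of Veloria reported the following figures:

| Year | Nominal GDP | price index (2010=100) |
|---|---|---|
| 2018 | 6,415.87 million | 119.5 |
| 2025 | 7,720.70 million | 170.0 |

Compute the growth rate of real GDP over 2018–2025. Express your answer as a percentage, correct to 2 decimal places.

-15.41%

Deflate each year: 2018 → 6415.87/1.195 = 5368.93; 2025 → 7720.70/1.700 = 4541.59.
So real GDP changed by 4541.59/5368.93 − 1 = -0.1541, i.e. -15.41%.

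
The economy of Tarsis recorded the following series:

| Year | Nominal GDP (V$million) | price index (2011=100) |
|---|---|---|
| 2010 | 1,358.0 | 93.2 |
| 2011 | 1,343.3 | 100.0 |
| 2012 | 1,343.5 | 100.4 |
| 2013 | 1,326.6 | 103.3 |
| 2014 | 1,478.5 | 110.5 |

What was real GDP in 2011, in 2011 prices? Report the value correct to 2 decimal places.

V$1,343.30 million

Real GDP 2011 = 1343.3 / 1.000 = 1343.30.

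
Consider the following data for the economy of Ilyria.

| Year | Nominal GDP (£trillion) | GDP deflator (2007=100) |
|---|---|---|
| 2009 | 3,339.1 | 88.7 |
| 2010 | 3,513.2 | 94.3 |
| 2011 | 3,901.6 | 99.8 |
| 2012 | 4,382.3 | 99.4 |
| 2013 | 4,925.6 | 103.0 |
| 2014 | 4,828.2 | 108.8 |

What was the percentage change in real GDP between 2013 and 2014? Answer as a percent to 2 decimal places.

-7.20%

Real GDP 2013 = 4925.6/1.030 = 4782.14.
Real GDP 2014 = 4828.2/1.088 = 4437.68.
Change = 4437.68/4782.14 − 1 = -0.0720.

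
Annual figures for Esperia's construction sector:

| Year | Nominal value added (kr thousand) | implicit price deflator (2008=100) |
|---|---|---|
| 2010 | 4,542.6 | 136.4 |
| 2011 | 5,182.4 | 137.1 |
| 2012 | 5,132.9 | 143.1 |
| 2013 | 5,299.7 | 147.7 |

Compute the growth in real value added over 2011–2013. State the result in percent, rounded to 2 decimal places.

Real value added 2011 = 5182.4/1.371 = 3780.01.
Real value added 2013 = 5299.7/1.477 = 3588.15.
Change = 3588.15/3780.01 − 1 = -0.0508.

-5.08%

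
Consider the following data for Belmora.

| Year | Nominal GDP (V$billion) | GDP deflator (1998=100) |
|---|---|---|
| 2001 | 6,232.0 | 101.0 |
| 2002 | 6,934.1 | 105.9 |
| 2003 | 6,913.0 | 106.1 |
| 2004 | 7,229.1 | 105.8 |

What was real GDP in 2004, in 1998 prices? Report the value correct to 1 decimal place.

Real GDP 2004 = 7229.1 / 1.058 = 6832.80.

V$6,832.8 billion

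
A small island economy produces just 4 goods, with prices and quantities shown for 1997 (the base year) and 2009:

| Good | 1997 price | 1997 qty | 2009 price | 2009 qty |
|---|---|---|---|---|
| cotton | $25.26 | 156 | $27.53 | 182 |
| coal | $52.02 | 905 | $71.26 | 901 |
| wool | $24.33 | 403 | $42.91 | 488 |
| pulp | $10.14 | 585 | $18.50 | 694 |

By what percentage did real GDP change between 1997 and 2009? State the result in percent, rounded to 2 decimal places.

5.43%

Real GDP 1997 = Nominal GDP 1997 = 25.26·156 + 52.02·905 + 24.33·403 + 10.14·585 = 66755.55.
Real GDP 2009 (at 1997 prices) = 25.26·182 + 52.02·901 + 24.33·488 + 10.14·694 = 70377.54.
Real growth = 70377.54/66755.55 − 1 = 0.0543.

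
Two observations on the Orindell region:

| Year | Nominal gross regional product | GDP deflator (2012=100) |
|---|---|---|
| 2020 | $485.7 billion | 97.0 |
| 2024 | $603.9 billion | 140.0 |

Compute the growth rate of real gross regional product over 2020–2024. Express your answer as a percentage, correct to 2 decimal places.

Real gross regional product 2020 = 485.7 / 0.970 = 500.72.
Real gross regional product 2024 = 603.9 / 1.400 = 431.36.
Real growth = 431.36 / 500.72 − 1 = -0.1385.

-13.85%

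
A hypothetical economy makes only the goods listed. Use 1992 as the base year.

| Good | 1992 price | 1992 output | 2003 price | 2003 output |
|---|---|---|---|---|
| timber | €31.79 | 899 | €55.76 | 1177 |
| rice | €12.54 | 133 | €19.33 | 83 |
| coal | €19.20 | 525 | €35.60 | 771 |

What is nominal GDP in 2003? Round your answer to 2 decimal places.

Nominal GDP 2003 = Σ (p_2003 × q_2003) = 55.76·1177 + 19.33·83 + 35.60·771 = 94681.51.

€94681.51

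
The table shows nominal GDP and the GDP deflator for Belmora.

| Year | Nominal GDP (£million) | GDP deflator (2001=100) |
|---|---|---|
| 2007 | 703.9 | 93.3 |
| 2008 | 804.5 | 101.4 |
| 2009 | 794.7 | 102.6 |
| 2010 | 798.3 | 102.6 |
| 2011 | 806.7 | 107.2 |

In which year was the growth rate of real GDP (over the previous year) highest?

2008: real = 804.5/1.014 = 793.39; growth vs 2007 (754.45) = 5.16%.
2009: real = 794.7/1.026 = 774.56; growth vs 2008 (793.39) = -2.37%.
2010: real = 798.3/1.026 = 778.07; growth vs 2009 (774.56) = 0.45%.
2011: real = 806.7/1.072 = 752.52; growth vs 2010 (778.07) = -3.28%.

2008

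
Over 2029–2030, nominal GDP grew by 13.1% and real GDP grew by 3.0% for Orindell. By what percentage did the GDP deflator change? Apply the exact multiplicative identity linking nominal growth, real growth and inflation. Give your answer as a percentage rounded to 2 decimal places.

9.81%

(1 + g_nom) = (1 + g_real)(1 + π), so π = 1.1310 / 1.0300 − 1 = 0.09806.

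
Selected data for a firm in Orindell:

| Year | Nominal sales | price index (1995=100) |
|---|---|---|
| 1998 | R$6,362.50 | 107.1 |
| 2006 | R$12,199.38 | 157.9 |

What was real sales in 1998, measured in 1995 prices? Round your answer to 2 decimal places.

Real sales = Nominal / (price index/100) = 6362.50 / 1.071 = 5940.71.

R$5,940.71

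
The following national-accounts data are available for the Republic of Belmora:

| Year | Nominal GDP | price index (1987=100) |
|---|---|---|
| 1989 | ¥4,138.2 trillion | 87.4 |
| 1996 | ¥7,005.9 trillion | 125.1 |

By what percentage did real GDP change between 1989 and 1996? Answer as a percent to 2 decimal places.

Real GDP 1989 = 4138.2 / 0.874 = 4734.78.
Real GDP 1996 = 7005.9 / 1.251 = 5600.24.
Real growth = 5600.24 / 4734.78 − 1 = 0.1828.

18.28%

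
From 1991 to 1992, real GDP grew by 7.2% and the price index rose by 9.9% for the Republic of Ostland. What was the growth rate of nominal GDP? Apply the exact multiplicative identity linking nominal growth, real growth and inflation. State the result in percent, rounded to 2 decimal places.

(1 + g_nom) = (1 + g_real)(1 + π) = 1.0720 × 1.0990 = 1.17813.

17.81%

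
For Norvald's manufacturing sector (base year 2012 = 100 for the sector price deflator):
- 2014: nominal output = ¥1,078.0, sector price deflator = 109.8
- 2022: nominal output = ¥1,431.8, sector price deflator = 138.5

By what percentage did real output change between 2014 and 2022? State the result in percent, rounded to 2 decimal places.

Real output 2014 = 1078.0 / 1.098 = 981.79.
Real output 2022 = 1431.8 / 1.385 = 1033.79.
Real growth = 1033.79 / 981.79 − 1 = 0.0530.

5.30%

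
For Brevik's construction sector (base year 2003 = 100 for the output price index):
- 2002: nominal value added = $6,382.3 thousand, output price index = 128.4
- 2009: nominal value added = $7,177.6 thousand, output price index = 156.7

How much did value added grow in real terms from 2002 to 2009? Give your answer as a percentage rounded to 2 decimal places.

-7.85%

Real value added 2002 = 6382.3 / 1.284 = 4970.64.
Real value added 2009 = 7177.6 / 1.567 = 4580.47.
Real growth = 4580.47 / 4970.64 − 1 = -0.0785.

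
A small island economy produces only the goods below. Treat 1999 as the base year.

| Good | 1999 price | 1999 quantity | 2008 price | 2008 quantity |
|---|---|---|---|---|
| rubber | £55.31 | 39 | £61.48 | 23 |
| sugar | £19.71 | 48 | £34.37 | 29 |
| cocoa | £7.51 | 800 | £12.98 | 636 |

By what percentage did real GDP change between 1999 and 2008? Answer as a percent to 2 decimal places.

Real GDP 1999 = Nominal GDP 1999 = 55.31·39 + 19.71·48 + 7.51·800 = 9111.17.
Real GDP 2008 (at 1999 prices) = 55.31·23 + 19.71·29 + 7.51·636 = 6620.08.
Real growth = 6620.08/9111.17 − 1 = -0.2734.

-27.34%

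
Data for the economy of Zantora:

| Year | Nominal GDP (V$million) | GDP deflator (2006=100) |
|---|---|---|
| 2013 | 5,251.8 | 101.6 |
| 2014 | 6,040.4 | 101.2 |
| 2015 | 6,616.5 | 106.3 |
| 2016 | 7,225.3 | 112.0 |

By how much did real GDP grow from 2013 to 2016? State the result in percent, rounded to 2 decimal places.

Real GDP 2013 = 5251.8/1.016 = 5169.09.
Real GDP 2016 = 7225.3/1.120 = 6451.16.
Change = 6451.16/5169.09 − 1 = 0.2480.

24.80%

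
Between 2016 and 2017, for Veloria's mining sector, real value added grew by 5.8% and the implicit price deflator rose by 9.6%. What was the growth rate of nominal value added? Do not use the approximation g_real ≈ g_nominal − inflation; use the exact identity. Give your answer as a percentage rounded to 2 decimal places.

15.96%

(1 + g_nom) = (1 + g_real)(1 + π) = 1.0580 × 1.0960 = 1.15957.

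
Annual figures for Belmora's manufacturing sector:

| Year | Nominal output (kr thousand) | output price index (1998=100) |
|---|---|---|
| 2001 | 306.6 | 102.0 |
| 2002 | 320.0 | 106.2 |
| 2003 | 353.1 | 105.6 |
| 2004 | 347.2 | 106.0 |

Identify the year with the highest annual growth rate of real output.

2002: real = 320.0/1.062 = 301.32; growth vs 2001 (300.59) = 0.24%.
2003: real = 353.1/1.056 = 334.38; growth vs 2002 (301.32) = 10.97%.
2004: real = 347.2/1.060 = 327.55; growth vs 2003 (334.38) = -2.04%.

2003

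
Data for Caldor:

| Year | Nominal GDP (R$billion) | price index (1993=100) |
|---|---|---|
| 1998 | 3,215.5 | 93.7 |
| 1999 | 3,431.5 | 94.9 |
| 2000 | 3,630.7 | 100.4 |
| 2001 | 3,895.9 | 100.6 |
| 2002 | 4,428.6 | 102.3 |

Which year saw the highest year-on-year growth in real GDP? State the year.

2002

1999: real = 3431.5/0.949 = 3615.91; growth vs 1998 (3431.70) = 5.37%.
2000: real = 3630.7/1.004 = 3616.24; growth vs 1999 (3615.91) = 0.01%.
2001: real = 3895.9/1.006 = 3872.66; growth vs 2000 (3616.24) = 7.09%.
2002: real = 4428.6/1.023 = 4329.03; growth vs 2001 (3872.66) = 11.78%.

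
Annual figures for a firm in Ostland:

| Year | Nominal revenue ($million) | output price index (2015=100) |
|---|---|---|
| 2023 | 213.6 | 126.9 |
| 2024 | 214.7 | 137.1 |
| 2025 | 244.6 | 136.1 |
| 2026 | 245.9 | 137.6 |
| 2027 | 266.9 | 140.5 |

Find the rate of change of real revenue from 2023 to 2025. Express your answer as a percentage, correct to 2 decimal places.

6.77%

Real revenue 2023 = 213.6/1.269 = 168.32.
Real revenue 2025 = 244.6/1.361 = 179.72.
Change = 179.72/168.32 − 1 = 0.0677.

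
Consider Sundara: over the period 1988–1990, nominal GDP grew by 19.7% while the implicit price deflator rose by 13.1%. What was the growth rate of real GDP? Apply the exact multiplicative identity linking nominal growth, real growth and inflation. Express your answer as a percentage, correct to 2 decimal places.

(1 + g_nom) = (1 + g_real)(1 + π), so g_real = 1.1970 / 1.1310 − 1 = 0.05836.

5.84%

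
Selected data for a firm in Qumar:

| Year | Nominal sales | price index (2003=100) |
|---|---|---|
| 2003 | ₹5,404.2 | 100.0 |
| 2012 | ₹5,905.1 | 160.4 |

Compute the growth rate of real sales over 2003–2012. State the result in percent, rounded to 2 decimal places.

-31.88%

Real sales 2003 = 5404.2 / 1.000 = 5404.20.
Real sales 2012 = 5905.1 / 1.604 = 3681.48.
Real growth = 3681.48 / 5404.20 − 1 = -0.3188.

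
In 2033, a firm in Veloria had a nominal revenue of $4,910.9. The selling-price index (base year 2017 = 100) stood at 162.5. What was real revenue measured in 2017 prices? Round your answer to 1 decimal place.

Real revenue = Nominal / (selling-price index/100) = 4910.9 / 1.625 = 3022.09.

$3,022.1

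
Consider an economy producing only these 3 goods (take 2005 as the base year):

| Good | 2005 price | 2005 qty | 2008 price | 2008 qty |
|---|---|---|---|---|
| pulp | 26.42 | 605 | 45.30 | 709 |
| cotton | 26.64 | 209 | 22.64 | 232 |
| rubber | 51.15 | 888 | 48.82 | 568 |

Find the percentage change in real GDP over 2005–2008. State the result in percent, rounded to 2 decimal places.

Real GDP 2005 = Nominal GDP 2005 = 26.42·605 + 26.64·209 + 51.15·888 = 66973.06.
Real GDP 2008 (at 2005 prices) = 26.42·709 + 26.64·232 + 51.15·568 = 53965.46.
Real growth = 53965.46/66973.06 − 1 = -0.1942.

-19.42%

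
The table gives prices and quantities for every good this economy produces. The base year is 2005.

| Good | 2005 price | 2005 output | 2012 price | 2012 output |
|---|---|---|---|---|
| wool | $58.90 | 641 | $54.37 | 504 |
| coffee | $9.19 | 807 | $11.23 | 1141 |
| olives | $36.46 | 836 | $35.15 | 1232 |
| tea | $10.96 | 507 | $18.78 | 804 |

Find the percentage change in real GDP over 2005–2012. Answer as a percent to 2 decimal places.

15.63%

Real GDP 2005 = Nominal GDP 2005 = 58.90·641 + 9.19·807 + 36.46·836 + 10.96·507 = 81208.51.
Real GDP 2012 (at 2005 prices) = 58.90·504 + 9.19·1141 + 36.46·1232 + 10.96·804 = 93901.95.
Real growth = 93901.95/81208.51 − 1 = 0.1563.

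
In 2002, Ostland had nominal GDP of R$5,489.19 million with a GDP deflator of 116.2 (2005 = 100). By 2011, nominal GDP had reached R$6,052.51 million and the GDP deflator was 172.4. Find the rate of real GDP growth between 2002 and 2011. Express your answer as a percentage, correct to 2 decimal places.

Real GDP 2002 = 5489.19 / 1.162 = 4723.92.
Real GDP 2011 = 6052.51 / 1.724 = 3510.74.
Real growth = 3510.74 / 4723.92 − 1 = -0.2568.

-25.68%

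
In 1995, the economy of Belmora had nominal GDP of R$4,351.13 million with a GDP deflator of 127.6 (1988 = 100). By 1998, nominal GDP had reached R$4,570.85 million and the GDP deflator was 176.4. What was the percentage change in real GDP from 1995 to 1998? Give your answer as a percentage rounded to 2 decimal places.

Real GDP 1995 = 4351.13 / 1.276 = 3409.98.
Real GDP 1998 = 4570.85 / 1.764 = 2591.18.
Real growth = 2591.18 / 3409.98 − 1 = -0.2401.

-24.01%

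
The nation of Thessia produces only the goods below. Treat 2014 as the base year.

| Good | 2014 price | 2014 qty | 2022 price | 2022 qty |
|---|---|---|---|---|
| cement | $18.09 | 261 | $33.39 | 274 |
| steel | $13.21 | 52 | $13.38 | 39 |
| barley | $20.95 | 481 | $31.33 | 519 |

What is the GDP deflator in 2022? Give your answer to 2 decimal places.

Nominal GDP 2022 = 33.39·274 + 13.38·39 + 31.33·519 = 25930.95.
Real GDP 2022 (at 2014 prices) = 18.09·274 + 13.21·39 + 20.95·519 = 16344.90.
Deflator = Nominal/Real × 100 = 25930.95/16344.90 × 100 = 158.649.

158.65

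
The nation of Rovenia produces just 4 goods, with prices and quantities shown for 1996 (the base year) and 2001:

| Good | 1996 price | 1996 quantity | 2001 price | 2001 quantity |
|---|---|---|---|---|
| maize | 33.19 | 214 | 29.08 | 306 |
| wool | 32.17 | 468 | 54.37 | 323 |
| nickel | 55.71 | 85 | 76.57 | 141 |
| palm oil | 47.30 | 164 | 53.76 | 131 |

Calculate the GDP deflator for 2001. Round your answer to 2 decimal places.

Nominal GDP 2001 = 29.08·306 + 54.37·323 + 76.57·141 + 53.76·131 = 44298.92.
Real GDP 2001 (at 1996 prices) = 33.19·306 + 32.17·323 + 55.71·141 + 47.30·131 = 34598.46.
Deflator = Nominal/Real × 100 = 44298.92/34598.46 × 100 = 128.037.

128.04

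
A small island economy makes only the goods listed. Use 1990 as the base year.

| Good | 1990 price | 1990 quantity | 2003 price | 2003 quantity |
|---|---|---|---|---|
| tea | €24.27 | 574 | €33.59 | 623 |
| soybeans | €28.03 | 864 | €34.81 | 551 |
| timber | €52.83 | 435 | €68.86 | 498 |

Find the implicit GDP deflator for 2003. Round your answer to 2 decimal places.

130.81

Nominal GDP 2003 = 33.59·623 + 34.81·551 + 68.86·498 = 74399.16.
Real GDP 2003 (at 1990 prices) = 24.27·623 + 28.03·551 + 52.83·498 = 56874.08.
Deflator = Nominal/Real × 100 = 74399.16/56874.08 × 100 = 130.814.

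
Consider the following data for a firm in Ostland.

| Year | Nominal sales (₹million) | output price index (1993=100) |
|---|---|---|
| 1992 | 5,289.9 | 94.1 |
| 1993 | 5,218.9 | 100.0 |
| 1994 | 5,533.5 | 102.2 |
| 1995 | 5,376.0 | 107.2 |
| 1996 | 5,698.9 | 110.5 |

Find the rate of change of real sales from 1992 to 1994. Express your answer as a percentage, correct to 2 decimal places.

-3.69%

Real sales 1992 = 5289.9/0.941 = 5621.57.
Real sales 1994 = 5533.5/1.022 = 5414.38.
Change = 5414.38/5621.57 − 1 = -0.0369.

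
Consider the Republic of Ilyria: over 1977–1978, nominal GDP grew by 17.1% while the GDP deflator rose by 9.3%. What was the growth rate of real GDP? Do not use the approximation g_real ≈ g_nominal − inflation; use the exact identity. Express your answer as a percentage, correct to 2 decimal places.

7.14%

(1 + g_nom) = (1 + g_real)(1 + π), so g_real = 1.1710 / 1.0930 − 1 = 0.07136.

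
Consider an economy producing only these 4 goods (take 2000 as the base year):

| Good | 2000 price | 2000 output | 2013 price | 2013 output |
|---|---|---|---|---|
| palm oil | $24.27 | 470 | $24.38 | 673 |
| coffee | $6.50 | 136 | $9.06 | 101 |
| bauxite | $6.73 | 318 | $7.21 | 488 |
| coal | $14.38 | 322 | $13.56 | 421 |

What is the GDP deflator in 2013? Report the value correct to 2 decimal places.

Nominal GDP 2013 = 24.38·673 + 9.06·101 + 7.21·488 + 13.56·421 = 26550.04.
Real GDP 2013 (at 2000 prices) = 24.27·673 + 6.50·101 + 6.73·488 + 14.38·421 = 26328.43.
Deflator = Nominal/Real × 100 = 26550.04/26328.43 × 100 = 100.842.

100.84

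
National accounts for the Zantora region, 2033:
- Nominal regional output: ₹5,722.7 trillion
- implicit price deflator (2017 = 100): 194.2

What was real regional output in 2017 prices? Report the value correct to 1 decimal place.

₹2,946.8 trillion

Real regional output = Nominal / (implicit price deflator/100) = 5722.7 / 1.942 = 2946.81.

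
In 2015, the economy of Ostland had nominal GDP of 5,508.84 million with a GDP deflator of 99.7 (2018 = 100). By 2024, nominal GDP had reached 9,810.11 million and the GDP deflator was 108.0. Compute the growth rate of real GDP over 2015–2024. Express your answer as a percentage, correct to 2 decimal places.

64.39%

Deflate each year: 2015 → 5508.84/0.997 = 5525.42; 2024 → 9810.11/1.080 = 9083.44.
So real GDP changed by 9083.44/5525.42 − 1 = 0.6439, i.e. 64.39%.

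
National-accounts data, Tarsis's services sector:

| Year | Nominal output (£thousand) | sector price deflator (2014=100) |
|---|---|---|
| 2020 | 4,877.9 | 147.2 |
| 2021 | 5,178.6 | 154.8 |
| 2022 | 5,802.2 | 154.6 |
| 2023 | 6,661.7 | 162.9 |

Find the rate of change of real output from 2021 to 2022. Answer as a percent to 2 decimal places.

Real output 2021 = 5178.6/1.548 = 3345.35.
Real output 2022 = 5802.2/1.546 = 3753.04.
Change = 3753.04/3345.35 − 1 = 0.1219.

12.19%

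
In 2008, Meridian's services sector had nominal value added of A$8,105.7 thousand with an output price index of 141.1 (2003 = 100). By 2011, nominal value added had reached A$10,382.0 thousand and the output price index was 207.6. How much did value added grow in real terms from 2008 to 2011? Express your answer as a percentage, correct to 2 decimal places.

Deflate each year: 2008 → 8105.7/1.411 = 5744.65; 2011 → 10382.0/2.076 = 5000.96.
So real value added changed by 5000.96/5744.65 − 1 = -0.1295, i.e. -12.95%.

-12.95%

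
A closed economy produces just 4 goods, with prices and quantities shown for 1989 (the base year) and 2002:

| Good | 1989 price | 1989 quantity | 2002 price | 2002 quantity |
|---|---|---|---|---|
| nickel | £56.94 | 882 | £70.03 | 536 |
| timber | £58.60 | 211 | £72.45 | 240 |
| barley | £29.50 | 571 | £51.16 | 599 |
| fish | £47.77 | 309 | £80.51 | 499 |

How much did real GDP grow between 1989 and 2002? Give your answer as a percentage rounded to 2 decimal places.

Real GDP 1989 = Nominal GDP 1989 = 56.94·882 + 58.60·211 + 29.50·571 + 47.77·309 = 94191.11.
Real GDP 2002 (at 1989 prices) = 56.94·536 + 58.60·240 + 29.50·599 + 47.77·499 = 86091.57.
Real growth = 86091.57/94191.11 − 1 = -0.0860.

-8.60%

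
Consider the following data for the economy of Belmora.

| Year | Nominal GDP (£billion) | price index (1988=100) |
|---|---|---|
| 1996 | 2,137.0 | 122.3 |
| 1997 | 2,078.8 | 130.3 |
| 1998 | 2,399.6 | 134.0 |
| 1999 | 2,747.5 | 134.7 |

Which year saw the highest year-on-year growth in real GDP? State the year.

1997: real = 2078.8/1.303 = 1595.40; growth vs 1996 (1747.34) = -8.70%.
1998: real = 2399.6/1.340 = 1790.75; growth vs 1997 (1595.40) = 12.24%.
1999: real = 2747.5/1.347 = 2039.72; growth vs 1998 (1790.75) = 13.90%.

1999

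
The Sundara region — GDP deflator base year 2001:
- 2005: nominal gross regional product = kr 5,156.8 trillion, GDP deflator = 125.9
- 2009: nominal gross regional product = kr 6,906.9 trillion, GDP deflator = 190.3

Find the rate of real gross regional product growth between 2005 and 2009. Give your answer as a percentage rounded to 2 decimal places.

-11.39%

Real gross regional product 2005 = 5156.8 / 1.259 = 4095.95.
Real gross regional product 2009 = 6906.9 / 1.903 = 3629.48.
Real growth = 3629.48 / 4095.95 − 1 = -0.1139.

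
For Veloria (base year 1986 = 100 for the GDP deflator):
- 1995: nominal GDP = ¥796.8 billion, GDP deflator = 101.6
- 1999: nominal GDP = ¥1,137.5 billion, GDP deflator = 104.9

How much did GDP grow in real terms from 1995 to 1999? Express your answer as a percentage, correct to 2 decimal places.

Deflate each year: 1995 → 796.8/1.016 = 784.25; 1999 → 1137.5/1.049 = 1084.37.
So real GDP changed by 1084.37/784.25 − 1 = 0.3827, i.e. 38.27%.

38.27%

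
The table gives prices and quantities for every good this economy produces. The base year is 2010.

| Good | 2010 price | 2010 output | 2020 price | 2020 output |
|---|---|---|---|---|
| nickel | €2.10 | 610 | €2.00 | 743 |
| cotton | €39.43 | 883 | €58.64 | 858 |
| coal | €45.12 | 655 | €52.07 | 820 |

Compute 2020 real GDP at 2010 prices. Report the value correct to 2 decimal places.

Real GDP 2020 = Σ (p_2010 × q_2020) = 2.10·743 + 39.43·858 + 45.12·820 = 72389.64.

€72389.64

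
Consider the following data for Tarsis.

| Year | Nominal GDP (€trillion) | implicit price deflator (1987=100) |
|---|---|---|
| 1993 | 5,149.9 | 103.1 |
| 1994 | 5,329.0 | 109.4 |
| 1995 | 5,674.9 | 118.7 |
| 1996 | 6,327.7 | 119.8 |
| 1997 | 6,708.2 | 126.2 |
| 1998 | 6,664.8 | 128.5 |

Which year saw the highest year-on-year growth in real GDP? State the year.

1994: real = 5329.0/1.094 = 4871.12; growth vs 1993 (4995.05) = -2.48%.
1995: real = 5674.9/1.187 = 4780.88; growth vs 1994 (4871.12) = -1.85%.
1996: real = 6327.7/1.198 = 5281.89; growth vs 1995 (4780.88) = 10.48%.
1997: real = 6708.2/1.262 = 5315.53; growth vs 1996 (5281.89) = 0.64%.
1998: real = 6664.8/1.285 = 5186.61; growth vs 1997 (5315.53) = -2.43%.

1996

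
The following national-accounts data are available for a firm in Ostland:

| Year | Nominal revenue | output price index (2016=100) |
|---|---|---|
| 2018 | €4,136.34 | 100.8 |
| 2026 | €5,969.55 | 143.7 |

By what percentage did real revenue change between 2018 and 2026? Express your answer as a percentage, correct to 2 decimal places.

Deflate each year: 2018 → 4136.34/1.008 = 4103.51; 2026 → 5969.55/1.437 = 4154.18.
So real revenue changed by 4154.18/4103.51 − 1 = 0.0123, i.e. 1.23%.

1.23%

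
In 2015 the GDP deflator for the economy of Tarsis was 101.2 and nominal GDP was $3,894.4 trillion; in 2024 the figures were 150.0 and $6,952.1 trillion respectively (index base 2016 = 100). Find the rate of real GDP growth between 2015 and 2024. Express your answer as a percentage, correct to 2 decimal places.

Deflate each year: 2015 → 3894.4/1.012 = 3848.22; 2024 → 6952.1/1.500 = 4634.73.
So real GDP changed by 4634.73/3848.22 − 1 = 0.2044, i.e. 20.44%.

20.44%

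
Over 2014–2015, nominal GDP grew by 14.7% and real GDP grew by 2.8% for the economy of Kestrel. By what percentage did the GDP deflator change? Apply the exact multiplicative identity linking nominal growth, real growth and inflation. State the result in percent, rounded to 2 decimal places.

11.58%

(1 + g_nom) = (1 + g_real)(1 + π), so π = 1.1470 / 1.0280 − 1 = 0.11576.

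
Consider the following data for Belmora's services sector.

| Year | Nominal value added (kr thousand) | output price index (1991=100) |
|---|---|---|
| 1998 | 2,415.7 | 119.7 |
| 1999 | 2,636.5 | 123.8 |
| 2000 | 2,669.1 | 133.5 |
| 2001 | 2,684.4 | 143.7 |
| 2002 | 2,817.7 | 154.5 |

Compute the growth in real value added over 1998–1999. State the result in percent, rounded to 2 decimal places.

Real value added 1998 = 2415.7/1.197 = 2018.13.
Real value added 1999 = 2636.5/1.238 = 2129.64.
Change = 2129.64/2018.13 − 1 = 0.0553.

5.53%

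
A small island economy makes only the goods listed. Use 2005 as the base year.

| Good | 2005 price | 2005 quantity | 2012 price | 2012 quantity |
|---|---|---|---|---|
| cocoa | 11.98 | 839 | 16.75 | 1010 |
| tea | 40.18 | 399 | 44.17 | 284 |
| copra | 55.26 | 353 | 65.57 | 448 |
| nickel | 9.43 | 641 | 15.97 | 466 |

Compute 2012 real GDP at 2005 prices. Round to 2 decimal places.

Real GDP 2012 = Σ (p_2005 × q_2012) = 11.98·1010 + 40.18·284 + 55.26·448 + 9.43·466 = 52661.78.

52661.78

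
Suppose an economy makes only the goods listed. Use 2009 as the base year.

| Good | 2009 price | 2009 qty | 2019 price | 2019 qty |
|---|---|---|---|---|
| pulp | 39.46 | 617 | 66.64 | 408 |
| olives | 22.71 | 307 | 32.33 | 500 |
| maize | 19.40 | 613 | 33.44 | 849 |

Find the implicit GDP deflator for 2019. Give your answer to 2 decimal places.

163.33

Nominal GDP 2019 = 66.64·408 + 32.33·500 + 33.44·849 = 71744.68.
Real GDP 2019 (at 2009 prices) = 39.46·408 + 22.71·500 + 19.40·849 = 43925.28.
Deflator = Nominal/Real × 100 = 71744.68/43925.28 × 100 = 163.333.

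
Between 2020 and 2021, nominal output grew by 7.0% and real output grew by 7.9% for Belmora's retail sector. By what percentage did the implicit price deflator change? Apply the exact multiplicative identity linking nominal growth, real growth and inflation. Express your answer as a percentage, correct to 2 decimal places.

-0.83%

(1 + g_nom) = (1 + g_real)(1 + π), so π = 1.0700 / 1.0790 − 1 = -0.00834.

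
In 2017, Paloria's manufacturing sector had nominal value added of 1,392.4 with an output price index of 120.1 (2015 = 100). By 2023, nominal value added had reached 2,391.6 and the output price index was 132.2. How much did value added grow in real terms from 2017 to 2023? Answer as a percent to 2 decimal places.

Deflate each year: 2017 → 1392.4/1.201 = 1159.37; 2023 → 2391.6/1.322 = 1809.08.
So real value added changed by 1809.08/1159.37 − 1 = 0.5604, i.e. 56.04%.

56.04%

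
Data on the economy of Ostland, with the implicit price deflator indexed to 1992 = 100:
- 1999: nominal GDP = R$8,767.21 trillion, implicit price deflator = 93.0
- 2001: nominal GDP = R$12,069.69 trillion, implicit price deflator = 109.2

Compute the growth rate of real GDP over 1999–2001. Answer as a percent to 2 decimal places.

Real GDP 1999 = 8767.21 / 0.930 = 9427.11.
Real GDP 2001 = 12069.69 / 1.092 = 11052.83.
Real growth = 11052.83 / 9427.11 − 1 = 0.1725.

17.25%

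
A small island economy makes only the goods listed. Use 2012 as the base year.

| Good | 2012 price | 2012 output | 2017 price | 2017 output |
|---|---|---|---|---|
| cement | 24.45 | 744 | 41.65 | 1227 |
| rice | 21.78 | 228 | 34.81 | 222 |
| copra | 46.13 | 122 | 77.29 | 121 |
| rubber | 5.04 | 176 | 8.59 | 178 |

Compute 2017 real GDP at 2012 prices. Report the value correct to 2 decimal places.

Real GDP 2017 = Σ (p_2012 × q_2017) = 24.45·1227 + 21.78·222 + 46.13·121 + 5.04·178 = 41314.16.

41314.16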